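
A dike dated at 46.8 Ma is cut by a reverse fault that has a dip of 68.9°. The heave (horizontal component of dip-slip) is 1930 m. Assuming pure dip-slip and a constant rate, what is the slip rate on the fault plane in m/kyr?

0.115 m/kyr

dip-slip = heave / cos(dip) = 1930 m / cos(68.9°) = 5361 m
rate = 5361 m / 46.8 Ma = 0.000115 m/yr = 0.115 m/kyr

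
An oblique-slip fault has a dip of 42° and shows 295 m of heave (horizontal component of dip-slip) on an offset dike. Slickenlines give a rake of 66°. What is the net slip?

435 m

dip-slip = heave / cos(dip) = 295 / cos(42°) = 397 m
net slip = dip-slip / sin(rake) = 397 / sin(66°) = 435 m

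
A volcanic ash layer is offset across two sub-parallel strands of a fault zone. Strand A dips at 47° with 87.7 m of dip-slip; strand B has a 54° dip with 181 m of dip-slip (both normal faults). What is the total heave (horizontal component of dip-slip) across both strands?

heave_A = 87.7 × cos(47°) = 59.81 m
heave_B = 181 × cos(54°) = 106.4 m
total = 59.81 + 106.4 = 166 m

166 m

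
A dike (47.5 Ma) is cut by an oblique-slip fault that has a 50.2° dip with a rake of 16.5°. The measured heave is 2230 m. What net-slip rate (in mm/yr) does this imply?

dip-slip = heave / cos(dip) = 2230 / cos(50.2°) = 3484 m
net slip = dip-slip / sin(rake) = 3484 / sin(16.5°) = 12270 m
rate = 12270 m / 47.5 Ma = 0.000258 m/yr = 0.258 mm/yr

0.258 mm/yr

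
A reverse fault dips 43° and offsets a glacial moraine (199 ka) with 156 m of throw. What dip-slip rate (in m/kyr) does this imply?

1.15 m/kyr

dip-slip = throw / sin(dip) = 156 m / sin(43°) = 228.7 m
rate = 228.7 m / 199 ka = 0.00115 m/yr = 1.15 m/kyr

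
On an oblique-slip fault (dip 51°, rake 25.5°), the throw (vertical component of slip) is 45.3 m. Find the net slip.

135 m

dip-slip = throw / sin(dip) = 45.3 / sin(51°) = 58.29 m
net slip = dip-slip / sin(rake) = 58.29 / sin(25.5°) = 135 m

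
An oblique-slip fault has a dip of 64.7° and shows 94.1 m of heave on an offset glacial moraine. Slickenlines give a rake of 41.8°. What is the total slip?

330 m

dip-slip = heave / cos(dip) = 94.1 / cos(64.7°) = 220.2 m
net slip = dip-slip / sin(rake) = 220.2 / sin(41.8°) = 330 m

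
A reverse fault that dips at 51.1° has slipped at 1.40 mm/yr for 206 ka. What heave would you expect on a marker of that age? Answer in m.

181 m

dip-slip = rate × time = 1.40 mm/yr × 206 ka = 288.4 m
heave = dip-slip × cos(dip) = 288.4 × cos(51.1°) = 181 m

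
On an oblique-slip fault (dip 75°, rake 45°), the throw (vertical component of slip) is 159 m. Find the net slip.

dip-slip = throw / sin(dip) = 159 / sin(75°) = 164.6 m
net slip = dip-slip / sin(rake) = 164.6 / sin(45°) = 233 m

233 m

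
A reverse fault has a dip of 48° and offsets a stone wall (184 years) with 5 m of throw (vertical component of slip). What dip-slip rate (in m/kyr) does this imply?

36.6 m/kyr

dip-slip = throw / sin(dip) = 5 m / sin(48°) = 6.728 m
rate = 6.728 m / 184 years = 0.0366 m/yr = 36.6 m/kyr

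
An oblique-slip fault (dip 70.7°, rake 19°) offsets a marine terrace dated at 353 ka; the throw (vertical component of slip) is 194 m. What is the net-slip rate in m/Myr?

1790 m/Myr

dip-slip = throw / sin(dip) = 194 / sin(70.7°) = 205.6 m
net slip = dip-slip / sin(rake) = 205.6 / sin(19°) = 631.4 m
rate = 631.4 m / 353 ka = 0.00179 m/yr = 1790 m/Myr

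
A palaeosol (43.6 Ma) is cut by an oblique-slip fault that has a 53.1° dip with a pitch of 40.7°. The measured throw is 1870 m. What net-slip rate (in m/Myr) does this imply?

82.2 m/Myr

dip-slip = throw / sin(dip) = 1870 / sin(53.1°) = 2338 m
net slip = dip-slip / sin(rake) = 2338 / sin(40.7°) = 3586 m
rate = 3586 m / 43.6 Ma = 0.0000822 m/yr = 82.2 m/Myr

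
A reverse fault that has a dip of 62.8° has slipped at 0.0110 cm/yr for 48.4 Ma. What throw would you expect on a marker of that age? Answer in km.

dip-slip = rate × time = 0.0110 cm/yr × 48.4 Ma = 5324 m
throw = dip-slip × sin(dip) = 5324 × sin(62.8°) = 4740 m = 4.74 km

4.74 km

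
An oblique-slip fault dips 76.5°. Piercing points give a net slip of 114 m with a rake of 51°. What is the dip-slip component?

88.6 m

dip-slip = net slip × sin(rake) = 114 m × sin(51°) = 88.6 m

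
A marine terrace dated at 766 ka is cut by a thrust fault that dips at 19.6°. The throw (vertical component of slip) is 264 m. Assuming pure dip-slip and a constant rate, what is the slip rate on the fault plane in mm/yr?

dip-slip = throw / sin(dip) = 264 m / sin(19.6°) = 787 m
rate = 787 m / 766 ka = 0.00103 m/yr = 1.03 mm/yr

1.03 mm/yr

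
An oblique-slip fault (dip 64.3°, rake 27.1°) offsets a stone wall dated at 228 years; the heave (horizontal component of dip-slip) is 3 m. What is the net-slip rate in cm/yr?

dip-slip = heave / cos(dip) = 3 / cos(64.3°) = 6.918 m
net slip = dip-slip / sin(rake) = 6.918 / sin(27.1°) = 15.19 m
rate = 15.19 m / 228 years = 0.0666 m/yr = 6.66 cm/yr

6.66 cm/yr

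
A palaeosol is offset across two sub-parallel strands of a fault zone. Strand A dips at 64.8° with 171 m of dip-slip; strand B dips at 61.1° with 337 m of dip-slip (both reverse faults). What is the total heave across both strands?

heave_A = 171 × cos(64.8°) = 72.81 m
heave_B = 337 × cos(61.1°) = 162.9 m
total = 72.81 + 162.9 = 236 m

236 m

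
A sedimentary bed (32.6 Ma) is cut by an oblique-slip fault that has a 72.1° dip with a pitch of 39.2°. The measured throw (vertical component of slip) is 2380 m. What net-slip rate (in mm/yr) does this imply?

0.121 mm/yr

dip-slip = throw / sin(dip) = 2380 / sin(72.1°) = 2501 m
net slip = dip-slip / sin(rake) = 2501 / sin(39.2°) = 3957 m
rate = 3957 m / 32.6 Ma = 0.000121 m/yr = 0.121 mm/yr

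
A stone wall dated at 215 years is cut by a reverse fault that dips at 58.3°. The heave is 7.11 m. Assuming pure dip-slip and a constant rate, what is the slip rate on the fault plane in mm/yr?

62.9 mm/yr

dip-slip = heave / cos(dip) = 7.11 m / cos(58.3°) = 13.53 m
rate = 13.53 m / 215 years = 0.0629 m/yr = 62.9 mm/yr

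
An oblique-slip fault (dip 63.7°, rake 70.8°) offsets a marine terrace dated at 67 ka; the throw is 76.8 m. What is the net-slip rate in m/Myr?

dip-slip = throw / sin(dip) = 76.8 / sin(63.7°) = 85.67 m
net slip = dip-slip / sin(rake) = 85.67 / sin(70.8°) = 90.71 m
rate = 90.71 m / 67 ka = 0.00135 m/yr = 1350 m/Myr

1350 m/Myr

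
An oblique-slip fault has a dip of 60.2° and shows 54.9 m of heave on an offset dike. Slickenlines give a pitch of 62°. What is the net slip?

dip-slip = heave / cos(dip) = 54.9 / cos(60.2°) = 110.5 m
net slip = dip-slip / sin(rake) = 110.5 / sin(62°) = 125 m

125 m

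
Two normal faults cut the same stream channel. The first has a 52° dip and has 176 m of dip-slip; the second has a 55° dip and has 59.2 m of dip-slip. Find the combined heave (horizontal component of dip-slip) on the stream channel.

heave_A = 176 × cos(52°) = 108.4 m
heave_B = 59.2 × cos(55°) = 33.96 m
total = 108.4 + 33.96 = 142 m

142 m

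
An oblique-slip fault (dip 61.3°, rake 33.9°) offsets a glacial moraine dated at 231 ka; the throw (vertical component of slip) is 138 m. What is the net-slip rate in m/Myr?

1220 m/Myr

dip-slip = throw / sin(dip) = 138 / sin(61.3°) = 157.3 m
net slip = dip-slip / sin(rake) = 157.3 / sin(33.9°) = 282.1 m
rate = 282.1 m / 231 ka = 0.00122 m/yr = 1220 m/Myr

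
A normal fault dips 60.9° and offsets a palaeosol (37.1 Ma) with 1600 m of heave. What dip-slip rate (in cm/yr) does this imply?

0.00887 cm/yr

dip-slip = heave / cos(dip) = 1600 m / cos(60.9°) = 3290 m
rate = 3290 m / 37.1 Ma = 0.0000887 m/yr = 0.00887 cm/yr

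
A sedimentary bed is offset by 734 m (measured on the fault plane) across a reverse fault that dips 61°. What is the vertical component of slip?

throw = dip-slip × sin(dip) = 734 m × sin(61°) = 642 m

642 m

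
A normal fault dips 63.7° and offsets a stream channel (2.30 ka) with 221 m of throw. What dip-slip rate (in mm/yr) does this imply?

dip-slip = throw / sin(dip) = 221 m / sin(63.7°) = 246.5 m
rate = 246.5 m / 2.30 ka = 0.107 m/yr = 107 mm/yr

107 mm/yr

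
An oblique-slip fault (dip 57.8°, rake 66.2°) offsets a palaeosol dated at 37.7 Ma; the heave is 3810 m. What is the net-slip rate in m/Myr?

207 m/Myr

dip-slip = heave / cos(dip) = 3810 / cos(57.8°) = 7150 m
net slip = dip-slip / sin(rake) = 7150 / sin(66.2°) = 7814 m
rate = 7814 m / 37.7 Ma = 0.000207 m/yr = 207 m/Myr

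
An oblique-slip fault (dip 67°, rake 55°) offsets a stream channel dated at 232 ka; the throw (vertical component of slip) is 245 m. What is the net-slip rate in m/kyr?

dip-slip = throw / sin(dip) = 245 / sin(67°) = 266.2 m
net slip = dip-slip / sin(rake) = 266.2 / sin(55°) = 324.9 m
rate = 324.9 m / 232 ka = 0.00140 m/yr = 1.40 m/kyr

1.40 m/kyr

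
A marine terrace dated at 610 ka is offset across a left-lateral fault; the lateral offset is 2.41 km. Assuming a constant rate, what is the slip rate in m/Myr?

rate = 2.41 km / 610 ka = 0.00395 m/yr = 3950 m/Myr

3950 m/Myr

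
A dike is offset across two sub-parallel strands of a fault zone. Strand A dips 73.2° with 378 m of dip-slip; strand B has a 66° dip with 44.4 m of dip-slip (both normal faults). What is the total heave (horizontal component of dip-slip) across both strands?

heave_A = 378 × cos(73.2°) = 109.3 m
heave_B = 44.4 × cos(66°) = 18.06 m
total = 109.3 + 18.06 = 127 m

127 m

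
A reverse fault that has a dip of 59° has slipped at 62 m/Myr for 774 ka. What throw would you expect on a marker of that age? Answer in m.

dip-slip = rate × time = 62 m/Myr × 774 ka = 47.99 m
throw = dip-slip × sin(dip) = 47.99 × sin(59°) = 41.1 m

41.1 m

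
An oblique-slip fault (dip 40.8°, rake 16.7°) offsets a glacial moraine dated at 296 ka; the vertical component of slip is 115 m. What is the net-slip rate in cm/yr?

dip-slip = throw / sin(dip) = 115 / sin(40.8°) = 176 m
net slip = dip-slip / sin(rake) = 176 / sin(16.7°) = 612.5 m
rate = 612.5 m / 296 ka = 0.00207 m/yr = 0.207 cm/yr

0.207 cm/yr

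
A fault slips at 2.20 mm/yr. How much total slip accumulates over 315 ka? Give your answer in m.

slip = rate × time = 2.20 mm/yr × 315 ka = 693 m

693 m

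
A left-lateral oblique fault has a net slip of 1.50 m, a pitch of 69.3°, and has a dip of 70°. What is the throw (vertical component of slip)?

dip-slip = net slip × sin(rake) = 1.50 m × sin(69.3°) = 1.403 m
throw = dip-slip × sin(dip) = 1.403 × sin(70°) = 1.32 m

1.32 m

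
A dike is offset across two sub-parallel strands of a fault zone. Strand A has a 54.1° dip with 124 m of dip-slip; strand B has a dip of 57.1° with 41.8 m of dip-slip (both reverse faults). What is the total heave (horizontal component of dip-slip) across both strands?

95.4 m

heave_A = 124 × cos(54.1°) = 72.71 m
heave_B = 41.8 × cos(57.1°) = 22.70 m
total = 72.71 + 22.70 = 95.4 m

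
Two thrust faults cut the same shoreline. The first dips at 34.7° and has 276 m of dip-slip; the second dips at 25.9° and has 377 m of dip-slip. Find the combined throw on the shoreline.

322 m

throw_A = 276 × sin(34.7°) = 157.1 m
throw_B = 377 × sin(25.9°) = 164.7 m
total = 157.1 + 164.7 = 322 m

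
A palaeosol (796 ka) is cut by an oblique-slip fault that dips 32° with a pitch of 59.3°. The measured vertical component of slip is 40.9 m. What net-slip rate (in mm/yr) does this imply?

0.113 mm/yr

dip-slip = throw / sin(dip) = 40.9 / sin(32°) = 77.18 m
net slip = dip-slip / sin(rake) = 77.18 / sin(59.3°) = 89.76 m
rate = 89.76 m / 796 ka = 0.000113 m/yr = 0.113 mm/yr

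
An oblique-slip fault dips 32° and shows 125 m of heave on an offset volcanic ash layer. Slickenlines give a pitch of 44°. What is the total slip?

212 m

dip-slip = heave / cos(dip) = 125 / cos(32°) = 147.4 m
net slip = dip-slip / sin(rake) = 147.4 / sin(44°) = 212 m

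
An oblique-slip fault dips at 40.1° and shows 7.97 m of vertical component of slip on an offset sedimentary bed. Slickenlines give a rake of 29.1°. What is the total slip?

dip-slip = throw / sin(dip) = 7.97 / sin(40.1°) = 12.37 m
net slip = dip-slip / sin(rake) = 12.37 / sin(29.1°) = 25.4 m

25.4 m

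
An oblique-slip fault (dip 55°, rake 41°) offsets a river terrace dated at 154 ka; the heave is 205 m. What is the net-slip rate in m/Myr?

dip-slip = heave / cos(dip) = 205 / cos(55°) = 357.4 m
net slip = dip-slip / sin(rake) = 357.4 / sin(41°) = 544.8 m
rate = 544.8 m / 154 ka = 0.00354 m/yr = 3540 m/Myr

3540 m/Myr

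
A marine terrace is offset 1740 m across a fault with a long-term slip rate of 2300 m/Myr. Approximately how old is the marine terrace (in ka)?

757 ka

age = offset / rate = 1740 m / (2300 m/Myr) = 757000 yr = 757 ka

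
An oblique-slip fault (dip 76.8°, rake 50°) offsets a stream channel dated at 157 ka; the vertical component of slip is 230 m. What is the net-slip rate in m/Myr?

dip-slip = throw / sin(dip) = 230 / sin(76.8°) = 236.2 m
net slip = dip-slip / sin(rake) = 236.2 / sin(50°) = 308.4 m
rate = 308.4 m / 157 ka = 0.00196 m/yr = 1960 m/Myr

1960 m/Myr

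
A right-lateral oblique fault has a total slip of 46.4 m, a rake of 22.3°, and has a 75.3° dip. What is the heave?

4.47 m

dip-slip = net slip × sin(rake) = 46.4 m × sin(22.3°) = 17.61 m
heave = dip-slip × cos(dip) = 17.61 × cos(75.3°) = 4.47 m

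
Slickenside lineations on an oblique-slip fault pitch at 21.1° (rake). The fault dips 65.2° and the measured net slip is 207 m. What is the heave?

31.3 m

dip-slip = net slip × sin(rake) = 207 m × sin(21.1°) = 74.52 m
heave = dip-slip × cos(dip) = 74.52 × cos(65.2°) = 31.3 m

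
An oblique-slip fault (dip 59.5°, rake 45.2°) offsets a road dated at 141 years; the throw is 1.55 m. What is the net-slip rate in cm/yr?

dip-slip = throw / sin(dip) = 1.55 / sin(59.5°) = 1.799 m
net slip = dip-slip / sin(rake) = 1.799 / sin(45.2°) = 2.535 m
rate = 2.535 m / 141 years = 0.0180 m/yr = 1.80 cm/yr

1.80 cm/yr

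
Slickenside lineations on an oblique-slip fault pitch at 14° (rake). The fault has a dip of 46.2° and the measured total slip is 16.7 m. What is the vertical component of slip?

dip-slip = net slip × sin(rake) = 16.7 m × sin(14°) = 4.040 m
throw = dip-slip × sin(dip) = 4.040 × sin(46.2°) = 2.92 m

2.92 m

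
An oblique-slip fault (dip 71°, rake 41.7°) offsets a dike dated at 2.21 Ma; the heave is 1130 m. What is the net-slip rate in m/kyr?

dip-slip = heave / cos(dip) = 1130 / cos(71°) = 3471 m
net slip = dip-slip / sin(rake) = 3471 / sin(41.7°) = 5218 m
rate = 5218 m / 2.21 Ma = 0.00236 m/yr = 2.36 m/kyr

2.36 m/kyr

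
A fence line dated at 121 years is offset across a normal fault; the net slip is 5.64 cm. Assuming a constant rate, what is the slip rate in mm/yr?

0.466 mm/yr

rate = 5.64 cm / 121 years = 0.000466 m/yr = 0.466 mm/yr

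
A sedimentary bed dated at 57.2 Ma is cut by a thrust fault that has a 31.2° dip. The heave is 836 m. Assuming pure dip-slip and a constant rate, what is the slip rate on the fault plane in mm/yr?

0.0171 mm/yr

dip-slip = heave / cos(dip) = 836 m / cos(31.2°) = 977.4 m
rate = 977.4 m / 57.2 Ma = 0.0000171 m/yr = 0.0171 mm/yr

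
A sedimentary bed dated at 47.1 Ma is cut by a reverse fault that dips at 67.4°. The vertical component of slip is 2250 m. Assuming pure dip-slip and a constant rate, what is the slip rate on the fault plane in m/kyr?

dip-slip = throw / sin(dip) = 2250 m / sin(67.4°) = 2437 m
rate = 2437 m / 47.1 Ma = 0.0000517 m/yr = 0.0517 m/kyr

0.0517 m/kyr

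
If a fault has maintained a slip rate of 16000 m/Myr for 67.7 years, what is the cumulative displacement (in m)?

1.08 m

slip = rate × time = 16000 m/Myr × 67.7 years = 1.08 m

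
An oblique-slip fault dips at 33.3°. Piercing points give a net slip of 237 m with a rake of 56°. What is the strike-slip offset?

133 m

strike-slip = net slip × cos(rake) = 237 m × cos(56°) = 133 m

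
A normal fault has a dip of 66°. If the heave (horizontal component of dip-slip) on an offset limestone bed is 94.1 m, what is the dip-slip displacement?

231 m

dip-slip = heave / cos(dip) = 94.1 / cos(66°) = 231 m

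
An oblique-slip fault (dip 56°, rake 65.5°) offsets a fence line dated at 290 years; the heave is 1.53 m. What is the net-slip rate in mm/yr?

dip-slip = heave / cos(dip) = 1.53 / cos(56°) = 2.736 m
net slip = dip-slip / sin(rake) = 2.736 / sin(65.5°) = 3.007 m
rate = 3.007 m / 290 years = 0.0104 m/yr = 10.4 mm/yr

10.4 mm/yr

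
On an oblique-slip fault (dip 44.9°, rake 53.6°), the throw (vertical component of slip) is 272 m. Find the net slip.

479 m

dip-slip = throw / sin(dip) = 272 / sin(44.9°) = 385.3 m
net slip = dip-slip / sin(rake) = 385.3 / sin(53.6°) = 479 m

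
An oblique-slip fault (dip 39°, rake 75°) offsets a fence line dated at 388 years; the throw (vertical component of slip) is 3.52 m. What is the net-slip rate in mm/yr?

14.9 mm/yr

dip-slip = throw / sin(dip) = 3.52 / sin(39°) = 5.593 m
net slip = dip-slip / sin(rake) = 5.593 / sin(75°) = 5.791 m
rate = 5.791 m / 388 years = 0.0149 m/yr = 14.9 mm/yr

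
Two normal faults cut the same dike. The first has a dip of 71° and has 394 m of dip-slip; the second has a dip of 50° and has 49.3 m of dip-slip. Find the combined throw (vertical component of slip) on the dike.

throw_A = 394 × sin(71°) = 372.5 m
throw_B = 49.3 × sin(50°) = 37.77 m
total = 372.5 + 37.77 = 410 m

410 m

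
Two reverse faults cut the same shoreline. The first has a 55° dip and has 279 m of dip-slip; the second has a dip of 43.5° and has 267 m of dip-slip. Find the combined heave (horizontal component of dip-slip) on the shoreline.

354 m

heave_A = 279 × cos(55°) = 160 m
heave_B = 267 × cos(43.5°) = 193.7 m
total = 160 + 193.7 = 354 m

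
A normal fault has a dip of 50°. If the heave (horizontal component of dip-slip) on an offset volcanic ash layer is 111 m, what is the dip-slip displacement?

173 m

dip-slip = heave / cos(dip) = 111 / cos(50°) = 173 m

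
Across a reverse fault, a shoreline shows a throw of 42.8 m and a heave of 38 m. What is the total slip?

net slip = √(throw² + heave²) = √(42.8² + 38²) = 57.2 m

57.2 m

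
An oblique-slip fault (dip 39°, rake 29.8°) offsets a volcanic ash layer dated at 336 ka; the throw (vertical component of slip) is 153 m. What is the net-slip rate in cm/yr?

0.146 cm/yr

dip-slip = throw / sin(dip) = 153 / sin(39°) = 243.1 m
net slip = dip-slip / sin(rake) = 243.1 / sin(29.8°) = 489.2 m
rate = 489.2 m / 336 ka = 0.00146 m/yr = 0.146 cm/yr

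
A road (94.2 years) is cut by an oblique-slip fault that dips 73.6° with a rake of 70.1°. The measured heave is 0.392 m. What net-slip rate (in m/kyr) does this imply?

15.7 m/kyr

dip-slip = heave / cos(dip) = 0.392 / cos(73.6°) = 1.388 m
net slip = dip-slip / sin(rake) = 1.388 / sin(70.1°) = 1.477 m
rate = 1.477 m / 94.2 years = 0.0157 m/yr = 15.7 m/kyr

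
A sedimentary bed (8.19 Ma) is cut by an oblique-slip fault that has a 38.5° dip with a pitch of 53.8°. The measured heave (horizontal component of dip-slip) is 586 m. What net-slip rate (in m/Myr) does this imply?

dip-slip = heave / cos(dip) = 586 / cos(38.5°) = 748.8 m
net slip = dip-slip / sin(rake) = 748.8 / sin(53.8°) = 927.9 m
rate = 927.9 m / 8.19 Ma = 0.000113 m/yr = 113 m/Myr

113 m/Myr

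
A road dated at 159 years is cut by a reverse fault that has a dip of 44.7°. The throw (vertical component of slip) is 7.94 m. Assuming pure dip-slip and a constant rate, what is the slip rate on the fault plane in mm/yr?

dip-slip = throw / sin(dip) = 7.94 m / sin(44.7°) = 11.29 m
rate = 11.29 m / 159 years = 0.0710 m/yr = 71 mm/yr

71 mm/yr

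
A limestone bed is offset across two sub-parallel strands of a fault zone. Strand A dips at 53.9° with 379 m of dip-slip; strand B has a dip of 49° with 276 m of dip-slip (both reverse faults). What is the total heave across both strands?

404 m

heave_A = 379 × cos(53.9°) = 223.3 m
heave_B = 276 × cos(49°) = 181.1 m
total = 223.3 + 181.1 = 404 m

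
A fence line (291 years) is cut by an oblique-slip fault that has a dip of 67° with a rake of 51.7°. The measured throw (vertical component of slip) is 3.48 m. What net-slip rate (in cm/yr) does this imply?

1.66 cm/yr

dip-slip = throw / sin(dip) = 3.48 / sin(67°) = 3.781 m
net slip = dip-slip / sin(rake) = 3.781 / sin(51.7°) = 4.817 m
rate = 4.817 m / 291 years = 0.0166 m/yr = 1.66 cm/yr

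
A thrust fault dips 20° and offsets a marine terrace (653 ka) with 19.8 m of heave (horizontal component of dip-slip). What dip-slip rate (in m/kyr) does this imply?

dip-slip = heave / cos(dip) = 19.8 m / cos(20°) = 21.07 m
rate = 21.07 m / 653 ka = 0.0000323 m/yr = 0.0323 m/kyr

0.0323 m/kyr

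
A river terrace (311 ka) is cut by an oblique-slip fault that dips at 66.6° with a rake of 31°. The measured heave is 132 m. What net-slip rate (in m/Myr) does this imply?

2080 m/Myr

dip-slip = heave / cos(dip) = 132 / cos(66.6°) = 332.4 m
net slip = dip-slip / sin(rake) = 332.4 / sin(31°) = 645.3 m
rate = 645.3 m / 311 ka = 0.00208 m/yr = 2080 m/Myr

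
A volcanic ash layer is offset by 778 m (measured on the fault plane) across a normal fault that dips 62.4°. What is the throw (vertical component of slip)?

throw = dip-slip × sin(dip) = 778 m × sin(62.4°) = 689 m

689 m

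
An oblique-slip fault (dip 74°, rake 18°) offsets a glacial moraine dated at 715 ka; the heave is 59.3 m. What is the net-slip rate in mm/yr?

dip-slip = heave / cos(dip) = 59.3 / cos(74°) = 215.1 m
net slip = dip-slip / sin(rake) = 215.1 / sin(18°) = 696.2 m
rate = 696.2 m / 715 ka = 0.000974 m/yr = 0.974 mm/yr

0.974 mm/yr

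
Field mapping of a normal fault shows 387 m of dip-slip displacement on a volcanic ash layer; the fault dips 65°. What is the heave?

164 m

heave = dip-slip × cos(dip) = 387 m × cos(65°) = 164 m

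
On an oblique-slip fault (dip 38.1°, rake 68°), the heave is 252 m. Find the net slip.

dip-slip = heave / cos(dip) = 252 / cos(38.1°) = 320.2 m
net slip = dip-slip / sin(rake) = 320.2 / sin(68°) = 345 m

345 m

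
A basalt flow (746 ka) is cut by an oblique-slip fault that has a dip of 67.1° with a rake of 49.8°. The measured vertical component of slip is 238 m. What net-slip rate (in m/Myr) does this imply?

dip-slip = throw / sin(dip) = 238 / sin(67.1°) = 258.4 m
net slip = dip-slip / sin(rake) = 258.4 / sin(49.8°) = 338.3 m
rate = 338.3 m / 746 ka = 0.000453 m/yr = 453 m/Myr

453 m/Myr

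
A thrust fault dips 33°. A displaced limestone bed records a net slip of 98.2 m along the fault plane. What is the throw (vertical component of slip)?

throw = dip-slip × sin(dip) = 98.2 m × sin(33°) = 53.5 m

53.5 m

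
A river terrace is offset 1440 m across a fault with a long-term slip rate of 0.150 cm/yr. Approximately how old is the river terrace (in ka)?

age = offset / rate = 1440 m / (0.150 cm/yr) = 960000 yr = 960 ka

960 ka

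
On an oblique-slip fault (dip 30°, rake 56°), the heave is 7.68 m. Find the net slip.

dip-slip = heave / cos(dip) = 7.68 / cos(30°) = 8.868 m
net slip = dip-slip / sin(rake) = 8.868 / sin(56°) = 10.7 m

10.7 m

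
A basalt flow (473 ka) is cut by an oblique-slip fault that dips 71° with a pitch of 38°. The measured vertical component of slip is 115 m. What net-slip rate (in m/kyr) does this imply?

dip-slip = throw / sin(dip) = 115 / sin(71°) = 121.6 m
net slip = dip-slip / sin(rake) = 121.6 / sin(38°) = 197.6 m
rate = 197.6 m / 473 ka = 0.000418 m/yr = 0.418 m/kyr

0.418 m/kyr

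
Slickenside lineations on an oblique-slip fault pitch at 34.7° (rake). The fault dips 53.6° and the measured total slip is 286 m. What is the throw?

131 m

dip-slip = net slip × sin(rake) = 286 m × sin(34.7°) = 162.8 m
throw = dip-slip × sin(dip) = 162.8 × sin(53.6°) = 131 m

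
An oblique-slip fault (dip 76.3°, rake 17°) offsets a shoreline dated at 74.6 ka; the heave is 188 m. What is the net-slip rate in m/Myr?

dip-slip = heave / cos(dip) = 188 / cos(76.3°) = 793.8 m
net slip = dip-slip / sin(rake) = 793.8 / sin(17°) = 2715 m
rate = 2715 m / 74.6 ka = 0.0364 m/yr = 36400 m/Myr

36400 m/Myr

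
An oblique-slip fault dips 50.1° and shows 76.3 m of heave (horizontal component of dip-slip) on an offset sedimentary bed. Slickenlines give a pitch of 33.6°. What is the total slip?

dip-slip = heave / cos(dip) = 76.3 / cos(50.1°) = 118.9 m
net slip = dip-slip / sin(rake) = 118.9 / sin(33.6°) = 215 m

215 m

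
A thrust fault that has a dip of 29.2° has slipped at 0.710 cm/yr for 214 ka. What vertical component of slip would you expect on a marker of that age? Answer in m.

dip-slip = rate × time = 0.710 cm/yr × 214 ka = 1519 m
throw = dip-slip × sin(dip) = 1519 × sin(29.2°) = 741 m

741 m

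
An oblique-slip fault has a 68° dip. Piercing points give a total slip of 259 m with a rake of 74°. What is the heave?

93.3 m

dip-slip = net slip × sin(rake) = 259 m × sin(74°) = 249 m
heave = dip-slip × cos(dip) = 249 × cos(68°) = 93.3 m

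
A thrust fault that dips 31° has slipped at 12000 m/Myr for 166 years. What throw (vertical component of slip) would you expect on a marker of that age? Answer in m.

1.03 m

dip-slip = rate × time = 12000 m/Myr × 166 years = 1.992 m
throw = dip-slip × sin(dip) = 1.992 × sin(31°) = 1.03 m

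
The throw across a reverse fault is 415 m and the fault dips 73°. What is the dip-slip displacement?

dip-slip = throw / sin(dip) = 415 / sin(73°) = 434 m

434 m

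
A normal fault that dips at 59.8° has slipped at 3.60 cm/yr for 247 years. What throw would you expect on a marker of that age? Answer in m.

7.69 m

dip-slip = rate × time = 3.60 cm/yr × 247 years = 8.892 m
throw = dip-slip × sin(dip) = 8.892 × sin(59.8°) = 7.69 m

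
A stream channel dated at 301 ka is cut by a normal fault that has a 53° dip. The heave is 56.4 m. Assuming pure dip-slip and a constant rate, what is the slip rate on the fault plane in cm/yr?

dip-slip = heave / cos(dip) = 56.4 m / cos(53°) = 93.72 m
rate = 93.72 m / 301 ka = 0.000311 m/yr = 0.0311 cm/yr

0.0311 cm/yr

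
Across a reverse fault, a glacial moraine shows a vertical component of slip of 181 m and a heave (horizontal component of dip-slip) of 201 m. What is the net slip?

270 m

net slip = √(throw² + heave²) = √(181² + 201²) = 270 m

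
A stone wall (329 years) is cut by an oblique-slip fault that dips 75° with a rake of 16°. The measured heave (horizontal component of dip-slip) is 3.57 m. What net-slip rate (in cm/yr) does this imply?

15.2 cm/yr

dip-slip = heave / cos(dip) = 3.57 / cos(75°) = 13.79 m
net slip = dip-slip / sin(rake) = 13.79 / sin(16°) = 50.04 m
rate = 50.04 m / 329 years = 0.152 m/yr = 15.2 cm/yr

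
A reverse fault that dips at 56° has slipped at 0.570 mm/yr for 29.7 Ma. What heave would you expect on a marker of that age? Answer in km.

9.47 km

dip-slip = rate × time = 0.570 mm/yr × 29.7 Ma = 16930 m
heave = dip-slip × cos(dip) = 16930 × cos(56°) = 9470 m = 9.47 km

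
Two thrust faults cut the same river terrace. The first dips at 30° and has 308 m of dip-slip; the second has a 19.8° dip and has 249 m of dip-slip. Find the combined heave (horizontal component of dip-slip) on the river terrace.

501 m

heave_A = 308 × cos(30°) = 266.7 m
heave_B = 249 × cos(19.8°) = 234.3 m
total = 266.7 + 234.3 = 501 m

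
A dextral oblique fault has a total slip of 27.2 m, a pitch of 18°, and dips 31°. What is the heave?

dip-slip = net slip × sin(rake) = 27.2 m × sin(18°) = 8.405 m
heave = dip-slip × cos(dip) = 8.405 × cos(31°) = 7.20 m

7.20 m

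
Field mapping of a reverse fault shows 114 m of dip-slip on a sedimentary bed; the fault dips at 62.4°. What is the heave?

52.8 m

heave = dip-slip × cos(dip) = 114 m × cos(62.4°) = 52.8 m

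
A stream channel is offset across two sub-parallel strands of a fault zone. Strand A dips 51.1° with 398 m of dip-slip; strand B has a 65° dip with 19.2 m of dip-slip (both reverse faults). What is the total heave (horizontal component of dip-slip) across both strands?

258 m

heave_A = 398 × cos(51.1°) = 249.9 m
heave_B = 19.2 × cos(65°) = 8.114 m
total = 249.9 + 8.114 = 258 m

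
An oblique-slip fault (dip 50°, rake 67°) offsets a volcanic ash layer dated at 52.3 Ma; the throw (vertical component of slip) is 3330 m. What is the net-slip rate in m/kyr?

dip-slip = throw / sin(dip) = 3330 / sin(50°) = 4347 m
net slip = dip-slip / sin(rake) = 4347 / sin(67°) = 4722 m
rate = 4722 m / 52.3 Ma = 0.0000903 m/yr = 0.0903 m/kyr

0.0903 m/kyr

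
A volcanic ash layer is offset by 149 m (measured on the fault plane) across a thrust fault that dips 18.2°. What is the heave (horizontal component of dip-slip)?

heave = dip-slip × cos(dip) = 149 m × cos(18.2°) = 142 m

142 m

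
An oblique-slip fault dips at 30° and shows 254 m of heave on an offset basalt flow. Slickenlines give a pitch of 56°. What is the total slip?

354 m

dip-slip = heave / cos(dip) = 254 / cos(30°) = 293.3 m
net slip = dip-slip / sin(rake) = 293.3 / sin(56°) = 354 m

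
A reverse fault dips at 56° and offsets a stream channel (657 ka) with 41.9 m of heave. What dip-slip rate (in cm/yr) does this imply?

0.0114 cm/yr

dip-slip = heave / cos(dip) = 41.9 m / cos(56°) = 74.93 m
rate = 74.93 m / 657 ka = 0.000114 m/yr = 0.0114 cm/yr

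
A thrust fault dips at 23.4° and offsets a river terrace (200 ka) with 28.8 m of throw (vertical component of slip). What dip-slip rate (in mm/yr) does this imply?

0.363 mm/yr

dip-slip = throw / sin(dip) = 28.8 m / sin(23.4°) = 72.52 m
rate = 72.52 m / 200 ka = 0.000363 m/yr = 0.363 mm/yr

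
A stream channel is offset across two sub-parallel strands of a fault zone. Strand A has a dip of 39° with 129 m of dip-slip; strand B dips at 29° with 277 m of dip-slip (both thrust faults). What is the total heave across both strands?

343 m

heave_A = 129 × cos(39°) = 100.3 m
heave_B = 277 × cos(29°) = 242.3 m
total = 100.3 + 242.3 = 343 m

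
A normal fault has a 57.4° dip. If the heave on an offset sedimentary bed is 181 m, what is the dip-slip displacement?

dip-slip = heave / cos(dip) = 181 / cos(57.4°) = 336 m

336 m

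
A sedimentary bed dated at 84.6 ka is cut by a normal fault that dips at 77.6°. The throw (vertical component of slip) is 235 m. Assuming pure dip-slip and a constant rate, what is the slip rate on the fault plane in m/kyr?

2.84 m/kyr

dip-slip = throw / sin(dip) = 235 m / sin(77.6°) = 240.6 m
rate = 240.6 m / 84.6 ka = 0.00284 m/yr = 2.84 m/kyr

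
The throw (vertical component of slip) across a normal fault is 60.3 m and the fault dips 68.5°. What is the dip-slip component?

dip-slip = throw / sin(dip) = 60.3 / sin(68.5°) = 64.8 m

64.8 m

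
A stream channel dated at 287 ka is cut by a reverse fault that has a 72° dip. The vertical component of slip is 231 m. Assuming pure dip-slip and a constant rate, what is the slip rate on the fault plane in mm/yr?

0.846 mm/yr

dip-slip = throw / sin(dip) = 231 m / sin(72°) = 242.9 m
rate = 242.9 m / 287 ka = 0.000846 m/yr = 0.846 mm/yr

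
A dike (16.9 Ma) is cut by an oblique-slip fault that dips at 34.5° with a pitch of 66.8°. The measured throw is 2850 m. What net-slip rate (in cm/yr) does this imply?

dip-slip = throw / sin(dip) = 2850 / sin(34.5°) = 5032 m
net slip = dip-slip / sin(rake) = 5032 / sin(66.8°) = 5474 m
rate = 5474 m / 16.9 Ma = 0.000324 m/yr = 0.0324 cm/yr

0.0324 cm/yr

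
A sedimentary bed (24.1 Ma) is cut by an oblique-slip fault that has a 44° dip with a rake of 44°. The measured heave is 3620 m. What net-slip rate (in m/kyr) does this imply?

dip-slip = heave / cos(dip) = 3620 / cos(44°) = 5032 m
net slip = dip-slip / sin(rake) = 5032 / sin(44°) = 7244 m
rate = 7244 m / 24.1 Ma = 0.000301 m/yr = 0.301 m/kyr

0.301 m/kyr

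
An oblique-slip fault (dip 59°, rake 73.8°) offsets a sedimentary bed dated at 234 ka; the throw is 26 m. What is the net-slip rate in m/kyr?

dip-slip = throw / sin(dip) = 26 / sin(59°) = 30.33 m
net slip = dip-slip / sin(rake) = 30.33 / sin(73.8°) = 31.59 m
rate = 31.59 m / 234 ka = 0.000135 m/yr = 0.135 m/kyr

0.135 m/kyr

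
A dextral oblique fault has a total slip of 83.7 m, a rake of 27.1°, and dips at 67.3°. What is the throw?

dip-slip = net slip × sin(rake) = 83.7 m × sin(27.1°) = 38.13 m
throw = dip-slip × sin(dip) = 38.13 × sin(67.3°) = 35.2 m

35.2 m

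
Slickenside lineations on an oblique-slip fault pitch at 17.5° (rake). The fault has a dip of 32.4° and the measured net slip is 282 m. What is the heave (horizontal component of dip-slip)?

dip-slip = net slip × sin(rake) = 282 m × sin(17.5°) = 84.80 m
heave = dip-slip × cos(dip) = 84.80 × cos(32.4°) = 71.6 m

71.6 m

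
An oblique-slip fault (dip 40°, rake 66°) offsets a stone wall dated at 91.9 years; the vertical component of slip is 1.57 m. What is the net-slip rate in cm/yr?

2.91 cm/yr

dip-slip = throw / sin(dip) = 1.57 / sin(40°) = 2.442 m
net slip = dip-slip / sin(rake) = 2.442 / sin(66°) = 2.674 m
rate = 2.674 m / 91.9 years = 0.0291 m/yr = 2.91 cm/yr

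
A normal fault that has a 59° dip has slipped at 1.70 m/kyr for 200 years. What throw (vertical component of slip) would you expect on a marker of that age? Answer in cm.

29.1 cm

dip-slip = rate × time = 1.70 m/kyr × 200 years = 0.3400 m
throw = dip-slip × sin(dip) = 0.3400 × sin(59°) = 0.291 m = 29.1 cm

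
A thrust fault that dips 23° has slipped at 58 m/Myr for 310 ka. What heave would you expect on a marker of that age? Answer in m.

16.6 m

dip-slip = rate × time = 58 m/Myr × 310 ka = 17.98 m
heave = dip-slip × cos(dip) = 17.98 × cos(23°) = 16.6 m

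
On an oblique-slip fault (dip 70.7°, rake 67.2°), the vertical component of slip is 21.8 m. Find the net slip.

dip-slip = throw / sin(dip) = 21.8 / sin(70.7°) = 23.10 m
net slip = dip-slip / sin(rake) = 23.10 / sin(67.2°) = 25.1 m

25.1 m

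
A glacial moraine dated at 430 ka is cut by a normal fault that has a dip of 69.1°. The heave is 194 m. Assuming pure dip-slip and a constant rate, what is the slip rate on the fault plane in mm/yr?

1.26 mm/yr

dip-slip = heave / cos(dip) = 194 m / cos(69.1°) = 543.8 m
rate = 543.8 m / 430 ka = 0.00126 m/yr = 1.26 mm/yr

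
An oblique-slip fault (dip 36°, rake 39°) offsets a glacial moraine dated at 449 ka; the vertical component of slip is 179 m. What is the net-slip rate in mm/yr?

1.08 mm/yr

dip-slip = throw / sin(dip) = 179 / sin(36°) = 304.5 m
net slip = dip-slip / sin(rake) = 304.5 / sin(39°) = 483.9 m
rate = 483.9 m / 449 ka = 0.00108 m/yr = 1.08 mm/yr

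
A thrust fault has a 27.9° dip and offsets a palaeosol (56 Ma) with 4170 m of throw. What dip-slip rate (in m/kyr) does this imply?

0.159 m/kyr

dip-slip = throw / sin(dip) = 4170 m / sin(27.9°) = 8912 m
rate = 8912 m / 56 Ma = 0.000159 m/yr = 0.159 m/kyr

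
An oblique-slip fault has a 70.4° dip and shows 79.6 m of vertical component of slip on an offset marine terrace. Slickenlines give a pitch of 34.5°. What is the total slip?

149 m

dip-slip = throw / sin(dip) = 79.6 / sin(70.4°) = 84.50 m
net slip = dip-slip / sin(rake) = 84.50 / sin(34.5°) = 149 m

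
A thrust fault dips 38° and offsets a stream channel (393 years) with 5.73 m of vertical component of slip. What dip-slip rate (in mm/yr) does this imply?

dip-slip = throw / sin(dip) = 5.73 m / sin(38°) = 9.307 m
rate = 9.307 m / 393 years = 0.0237 m/yr = 23.7 mm/yr

23.7 mm/yr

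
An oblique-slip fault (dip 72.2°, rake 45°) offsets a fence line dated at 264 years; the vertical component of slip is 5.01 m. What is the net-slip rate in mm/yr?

28.2 mm/yr

dip-slip = throw / sin(dip) = 5.01 / sin(72.2°) = 5.262 m
net slip = dip-slip / sin(rake) = 5.262 / sin(45°) = 7.441 m
rate = 7.441 m / 264 years = 0.0282 m/yr = 28.2 mm/yr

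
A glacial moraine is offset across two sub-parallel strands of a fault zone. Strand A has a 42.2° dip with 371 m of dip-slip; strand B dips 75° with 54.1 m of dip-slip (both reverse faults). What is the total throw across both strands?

301 m

throw_A = 371 × sin(42.2°) = 249.2 m
throw_B = 54.1 × sin(75°) = 52.26 m
total = 249.2 + 52.26 = 301 m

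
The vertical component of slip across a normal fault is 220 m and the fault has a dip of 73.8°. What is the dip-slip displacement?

229 m

dip-slip = throw / sin(dip) = 220 / sin(73.8°) = 229 m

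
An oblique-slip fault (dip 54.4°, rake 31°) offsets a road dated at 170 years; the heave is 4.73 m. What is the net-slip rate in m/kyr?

92.8 m/kyr

dip-slip = heave / cos(dip) = 4.73 / cos(54.4°) = 8.125 m
net slip = dip-slip / sin(rake) = 8.125 / sin(31°) = 15.78 m
rate = 15.78 m / 170 years = 0.0928 m/yr = 92.8 m/kyr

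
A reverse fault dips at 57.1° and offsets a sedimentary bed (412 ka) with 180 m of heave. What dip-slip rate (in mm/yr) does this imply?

dip-slip = heave / cos(dip) = 180 m / cos(57.1°) = 331.4 m
rate = 331.4 m / 412 ka = 0.000804 m/yr = 0.804 mm/yr

0.804 mm/yr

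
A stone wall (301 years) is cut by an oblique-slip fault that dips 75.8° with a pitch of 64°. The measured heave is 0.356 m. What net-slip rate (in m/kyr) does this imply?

dip-slip = heave / cos(dip) = 0.356 / cos(75.8°) = 1.451 m
net slip = dip-slip / sin(rake) = 1.451 / sin(64°) = 1.615 m
rate = 1.615 m / 301 years = 0.00536 m/yr = 5.36 m/kyr

5.36 m/kyr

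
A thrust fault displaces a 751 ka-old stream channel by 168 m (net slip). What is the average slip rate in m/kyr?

0.224 m/kyr

rate = 168 m / 751 ka = 0.000224 m/yr = 0.224 m/kyr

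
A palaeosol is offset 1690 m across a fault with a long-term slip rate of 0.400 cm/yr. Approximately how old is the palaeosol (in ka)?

422 ka

age = offset / rate = 1690 m / (0.400 cm/yr) = 422000 yr = 422 ka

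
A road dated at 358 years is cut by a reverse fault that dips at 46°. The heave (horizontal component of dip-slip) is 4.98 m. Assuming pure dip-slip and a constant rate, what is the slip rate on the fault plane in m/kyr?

20 m/kyr

dip-slip = heave / cos(dip) = 4.98 m / cos(46°) = 7.169 m
rate = 7.169 m / 358 years = 0.0200 m/yr = 20 m/kyr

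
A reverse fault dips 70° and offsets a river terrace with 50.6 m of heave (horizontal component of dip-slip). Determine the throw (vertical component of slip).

throw = heave × tan(dip) = 50.6 × tan(70°) = 139 m

139 m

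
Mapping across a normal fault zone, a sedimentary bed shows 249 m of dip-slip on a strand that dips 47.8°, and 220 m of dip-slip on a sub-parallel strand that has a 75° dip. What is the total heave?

heave_A = 249 × cos(47.8°) = 167.3 m
heave_B = 220 × cos(75°) = 56.94 m
total = 167.3 + 56.94 = 224 m

224 m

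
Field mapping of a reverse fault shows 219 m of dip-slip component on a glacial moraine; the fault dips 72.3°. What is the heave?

heave = dip-slip × cos(dip) = 219 m × cos(72.3°) = 66.6 m

66.6 m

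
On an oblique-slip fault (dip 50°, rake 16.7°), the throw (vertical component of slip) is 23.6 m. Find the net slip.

107 m

dip-slip = throw / sin(dip) = 23.6 / sin(50°) = 30.81 m
net slip = dip-slip / sin(rake) = 30.81 / sin(16.7°) = 107 m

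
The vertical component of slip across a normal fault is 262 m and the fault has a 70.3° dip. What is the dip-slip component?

dip-slip = throw / sin(dip) = 262 / sin(70.3°) = 278 m

278 m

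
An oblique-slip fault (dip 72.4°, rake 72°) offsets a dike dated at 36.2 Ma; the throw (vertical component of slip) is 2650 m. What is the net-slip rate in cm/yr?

0.00808 cm/yr

dip-slip = throw / sin(dip) = 2650 / sin(72.4°) = 2780 m
net slip = dip-slip / sin(rake) = 2780 / sin(72°) = 2923 m
rate = 2923 m / 36.2 Ma = 0.0000808 m/yr = 0.00808 cm/yr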